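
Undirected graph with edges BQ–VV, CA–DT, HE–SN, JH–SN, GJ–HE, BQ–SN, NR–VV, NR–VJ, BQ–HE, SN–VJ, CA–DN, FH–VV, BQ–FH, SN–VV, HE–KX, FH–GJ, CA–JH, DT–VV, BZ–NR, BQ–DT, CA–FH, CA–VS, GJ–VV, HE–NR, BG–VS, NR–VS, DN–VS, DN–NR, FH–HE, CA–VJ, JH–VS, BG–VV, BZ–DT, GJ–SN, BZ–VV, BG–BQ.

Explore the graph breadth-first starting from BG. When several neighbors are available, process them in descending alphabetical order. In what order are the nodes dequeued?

BG → VV → VS → BQ → SN → NR → GJ → FH → DT → BZ → JH → DN → CA → HE → VJ → KX

Visit BG; enqueue VV, VS, BQ → queue [VV, VS, BQ]
Visit VV; enqueue SN, NR, GJ, FH, DT, BZ → queue [VS, BQ, SN, NR, GJ, FH, DT, BZ]
Visit VS; enqueue JH, DN, CA → queue [BQ, SN, NR, GJ, FH, DT, BZ, JH, DN, CA]
Visit BQ; enqueue HE → queue [SN, NR, GJ, FH, DT, BZ, JH, DN, CA, HE]
Visit SN; enqueue VJ → queue [NR, GJ, FH, DT, BZ, JH, DN, CA, HE, VJ]
Visit NR → queue [GJ, FH, DT, BZ, JH, DN, CA, HE, VJ]
Visit GJ → queue [FH, DT, BZ, JH, DN, CA, HE, VJ]
Visit FH → queue [DT, BZ, JH, DN, CA, HE, VJ]
Visit DT → queue [BZ, JH, DN, CA, HE, VJ]
Visit BZ → queue [JH, DN, CA, HE, VJ]
Visit JH → queue [DN, CA, HE, VJ]
Visit DN → queue [CA, HE, VJ]
Visit CA → queue [HE, VJ]
Visit HE; enqueue KX → queue [VJ, KX]
Visit VJ → queue [KX]
Visit KX → queue []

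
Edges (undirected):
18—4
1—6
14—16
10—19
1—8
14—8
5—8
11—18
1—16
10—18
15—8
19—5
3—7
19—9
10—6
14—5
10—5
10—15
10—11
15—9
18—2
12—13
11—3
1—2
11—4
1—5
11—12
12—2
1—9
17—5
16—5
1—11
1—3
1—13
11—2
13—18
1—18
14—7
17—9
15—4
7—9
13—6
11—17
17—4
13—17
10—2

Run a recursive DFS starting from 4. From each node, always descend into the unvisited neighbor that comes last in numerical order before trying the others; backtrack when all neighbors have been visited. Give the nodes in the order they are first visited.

Visit 4
4 → 18
18 → 13
13 → 17
17 → 11
11 → 12
12 → 2
2 → 10
10 → 19
19 → 9
9 → 15
15 → 8
8 → 14
14 → 16
16 → 5
5 → 1
1 → 6
1 → 3
3 → 7

4 -> 18 -> 13 -> 17 -> 11 -> 12 -> 2 -> 10 -> 19 -> 9 -> 15 -> 8 -> 14 -> 16 -> 5 -> 1 -> 6 -> 3 -> 7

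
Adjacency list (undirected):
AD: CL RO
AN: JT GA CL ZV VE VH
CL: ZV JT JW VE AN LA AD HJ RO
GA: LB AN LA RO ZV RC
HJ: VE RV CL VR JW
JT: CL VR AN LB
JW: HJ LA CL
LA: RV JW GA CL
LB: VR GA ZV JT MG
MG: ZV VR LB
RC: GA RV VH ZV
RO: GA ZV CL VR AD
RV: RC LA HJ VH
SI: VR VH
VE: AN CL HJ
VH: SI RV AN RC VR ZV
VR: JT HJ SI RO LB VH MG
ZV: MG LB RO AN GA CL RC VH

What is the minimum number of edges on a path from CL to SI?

Level 0: CL
Level 1: AD, AN, HJ, JT, JW, LA, RO, VE, ZV
Level 2: GA, LB, MG, RC, RV, VH, VR
Level 3: SI
SI first appears at level 3.

3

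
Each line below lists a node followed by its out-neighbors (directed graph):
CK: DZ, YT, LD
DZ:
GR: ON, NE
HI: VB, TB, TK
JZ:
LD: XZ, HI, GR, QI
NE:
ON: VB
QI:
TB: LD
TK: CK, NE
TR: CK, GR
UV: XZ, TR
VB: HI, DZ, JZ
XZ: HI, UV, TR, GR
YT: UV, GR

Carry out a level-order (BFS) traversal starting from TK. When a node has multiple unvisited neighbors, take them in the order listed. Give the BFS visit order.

Visit TK; enqueue CK, NE → queue [CK, NE]
Visit CK; enqueue DZ, YT, LD → queue [NE, DZ, YT, LD]
Visit NE → queue [DZ, YT, LD]
Visit DZ → queue [YT, LD]
Visit YT; enqueue UV, GR → queue [LD, UV, GR]
Visit LD; enqueue XZ, HI, QI → queue [UV, GR, XZ, HI, QI]
Visit UV; enqueue TR → queue [GR, XZ, HI, QI, TR]
Visit GR; enqueue ON → queue [XZ, HI, QI, TR, ON]
Visit XZ → queue [HI, QI, TR, ON]
Visit HI; enqueue VB, TB → queue [QI, TR, ON, VB, TB]
Visit QI → queue [TR, ON, VB, TB]
Visit TR → queue [ON, VB, TB]
Visit ON → queue [VB, TB]
Visit VB; enqueue JZ → queue [TB, JZ]
Visit TB → queue [JZ]
Visit JZ → queue []

TK -> CK -> NE -> DZ -> YT -> LD -> UV -> GR -> XZ -> HI -> QI -> TR -> ON -> VB -> TB -> JZ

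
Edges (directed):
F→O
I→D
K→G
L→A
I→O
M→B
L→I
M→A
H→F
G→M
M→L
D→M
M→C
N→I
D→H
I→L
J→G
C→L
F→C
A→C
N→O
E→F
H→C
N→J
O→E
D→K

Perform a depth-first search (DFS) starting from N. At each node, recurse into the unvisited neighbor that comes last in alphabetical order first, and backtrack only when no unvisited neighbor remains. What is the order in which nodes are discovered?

N O E F C L I D M B A K G H J

Visit N
N → O
O → E
E → F
F → C
C → L
L → I
I → D
D → M
M → B
M → A
D → K
K → G
D → H
N → J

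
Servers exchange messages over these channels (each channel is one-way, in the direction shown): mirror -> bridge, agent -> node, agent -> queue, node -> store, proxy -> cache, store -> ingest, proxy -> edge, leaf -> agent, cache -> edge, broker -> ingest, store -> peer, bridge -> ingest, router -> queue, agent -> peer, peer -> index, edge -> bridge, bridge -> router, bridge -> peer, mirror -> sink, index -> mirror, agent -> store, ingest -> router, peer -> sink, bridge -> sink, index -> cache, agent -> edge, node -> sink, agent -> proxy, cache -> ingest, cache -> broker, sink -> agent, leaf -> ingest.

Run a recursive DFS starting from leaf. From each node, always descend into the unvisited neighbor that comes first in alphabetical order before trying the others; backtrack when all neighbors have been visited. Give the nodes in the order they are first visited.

Visit leaf
leaf → agent
agent → edge
edge → bridge
bridge → ingest
ingest → router
router → queue
bridge → peer
peer → index
index → cache
cache → broker
index → mirror
mirror → sink
agent → node
node → store
agent → proxy

leaf → agent → edge → bridge → ingest → router → queue → peer → index → cache → broker → mirror → sink → node → store → proxy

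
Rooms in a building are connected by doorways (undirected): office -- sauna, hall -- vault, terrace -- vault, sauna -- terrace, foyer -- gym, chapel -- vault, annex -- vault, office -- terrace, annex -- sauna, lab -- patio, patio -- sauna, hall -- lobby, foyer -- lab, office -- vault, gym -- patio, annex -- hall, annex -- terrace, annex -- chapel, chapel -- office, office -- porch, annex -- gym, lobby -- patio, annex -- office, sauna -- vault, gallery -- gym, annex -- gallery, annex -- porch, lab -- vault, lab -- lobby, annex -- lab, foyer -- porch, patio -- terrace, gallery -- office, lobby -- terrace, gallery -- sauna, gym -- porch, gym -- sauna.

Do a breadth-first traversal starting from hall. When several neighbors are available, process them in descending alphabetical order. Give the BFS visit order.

Visit hall; enqueue vault, lobby, annex → queue [vault, lobby, annex]
Visit vault; enqueue terrace, sauna, office, lab, chapel → queue [lobby, annex, terrace, sauna, office, lab, chapel]
Visit lobby; enqueue patio → queue [annex, terrace, sauna, office, lab, chapel, patio]
Visit annex; enqueue porch, gym, gallery → queue [terrace, sauna, office, lab, chapel, patio, porch, gym, gallery]
Visit terrace → queue [sauna, office, lab, chapel, patio, porch, gym, gallery]
Visit sauna → queue [office, lab, chapel, patio, porch, gym, gallery]
Visit office → queue [lab, chapel, patio, porch, gym, gallery]
Visit lab; enqueue foyer → queue [chapel, patio, porch, gym, gallery, foyer]
Visit chapel → queue [patio, porch, gym, gallery, foyer]
Visit patio → queue [porch, gym, gallery, foyer]
Visit porch → queue [gym, gallery, foyer]
Visit gym → queue [gallery, foyer]
Visit gallery → queue [foyer]
Visit foyer → queue []

hall → vault → lobby → annex → terrace → sauna → office → lab → chapel → patio → porch → gym → gallery → foyer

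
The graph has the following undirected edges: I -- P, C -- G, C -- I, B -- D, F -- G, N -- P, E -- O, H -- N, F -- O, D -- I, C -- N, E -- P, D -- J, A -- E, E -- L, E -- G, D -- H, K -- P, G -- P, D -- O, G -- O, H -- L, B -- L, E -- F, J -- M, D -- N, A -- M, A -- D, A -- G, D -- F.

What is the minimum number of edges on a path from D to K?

3

Level 0: D
Level 1: A, B, F, H, I, J, N, O
Level 2: C, E, G, L, M, P
Level 3: K
K first appears at level 3.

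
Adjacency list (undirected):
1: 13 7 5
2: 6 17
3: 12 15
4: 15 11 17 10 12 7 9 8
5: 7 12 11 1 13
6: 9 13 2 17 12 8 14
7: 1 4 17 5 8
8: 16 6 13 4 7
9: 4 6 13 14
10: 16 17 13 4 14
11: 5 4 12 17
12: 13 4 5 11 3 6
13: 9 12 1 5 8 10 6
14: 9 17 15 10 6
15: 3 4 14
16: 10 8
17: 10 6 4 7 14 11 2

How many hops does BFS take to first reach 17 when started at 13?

Level 0: 13
Level 1: 1, 5, 6, 8, 9, 10, 12
Level 2: 2, 3, 4, 7, 11, 14, 16, 17
Level 3: 15
17 first appears at level 2.

2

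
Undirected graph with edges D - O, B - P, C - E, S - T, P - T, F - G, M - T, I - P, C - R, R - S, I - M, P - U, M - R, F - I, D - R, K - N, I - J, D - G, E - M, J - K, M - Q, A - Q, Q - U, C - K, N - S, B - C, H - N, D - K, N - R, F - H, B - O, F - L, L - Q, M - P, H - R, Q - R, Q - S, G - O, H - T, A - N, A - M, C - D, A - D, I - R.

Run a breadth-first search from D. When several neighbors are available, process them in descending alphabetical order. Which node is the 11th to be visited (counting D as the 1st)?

Visit D; enqueue R, O, K, G, C, A → queue [R, O, K, G, C, A]
Visit R; enqueue S, Q, N, M, I, H → queue [O, K, G, C, A, S, Q, N, M, I, H]
Visit O; enqueue B → queue [K, G, C, A, S, Q, N, M, I, H, B]
Visit K; enqueue J → queue [G, C, A, S, Q, N, M, I, H, B, J]
Visit G; enqueue F → queue [C, A, S, Q, N, M, I, H, B, J, F]
Visit C; enqueue E → queue [A, S, Q, N, M, I, H, B, J, F, E]
Visit A → queue [S, Q, N, M, I, H, B, J, F, E]
Visit S; enqueue T → queue [Q, N, M, I, H, B, J, F, E, T]
Visit Q; enqueue U, L → queue [N, M, I, H, B, J, F, E, T, U, L]
Visit N → queue [M, I, H, B, J, F, E, T, U, L]
Visit M; enqueue P → queue [I, H, B, J, F, E, T, U, L, P]
Visit I → queue [H, B, J, F, E, T, U, L, P]
Visit H → queue [B, J, F, E, T, U, L, P]
Visit B → queue [J, F, E, T, U, L, P]
Visit J → queue [F, E, T, U, L, P]
Visit F → queue [E, T, U, L, P]
Visit E → queue [T, U, L, P]
Visit T → queue [U, L, P]
Visit U → queue [L, P]
Visit L → queue [P]
Visit P → queue []

Visit order: D, R, O, K, G, C, A, S, Q, N, M, I, H, B, J, F, E, T, U, L, P

M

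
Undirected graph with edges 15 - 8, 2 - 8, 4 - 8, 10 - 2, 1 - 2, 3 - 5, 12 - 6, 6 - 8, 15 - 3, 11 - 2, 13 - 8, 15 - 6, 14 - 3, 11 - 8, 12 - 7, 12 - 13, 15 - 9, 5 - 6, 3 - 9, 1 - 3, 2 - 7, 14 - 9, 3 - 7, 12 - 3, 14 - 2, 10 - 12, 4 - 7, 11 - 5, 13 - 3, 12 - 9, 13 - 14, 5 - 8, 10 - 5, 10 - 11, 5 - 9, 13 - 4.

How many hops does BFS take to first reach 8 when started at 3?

Level 0: 3
Level 1: 1, 5, 7, 9, 12, 13, 14, 15
Level 2: 2, 4, 6, 8, 10, 11
8 first appears at level 2.

2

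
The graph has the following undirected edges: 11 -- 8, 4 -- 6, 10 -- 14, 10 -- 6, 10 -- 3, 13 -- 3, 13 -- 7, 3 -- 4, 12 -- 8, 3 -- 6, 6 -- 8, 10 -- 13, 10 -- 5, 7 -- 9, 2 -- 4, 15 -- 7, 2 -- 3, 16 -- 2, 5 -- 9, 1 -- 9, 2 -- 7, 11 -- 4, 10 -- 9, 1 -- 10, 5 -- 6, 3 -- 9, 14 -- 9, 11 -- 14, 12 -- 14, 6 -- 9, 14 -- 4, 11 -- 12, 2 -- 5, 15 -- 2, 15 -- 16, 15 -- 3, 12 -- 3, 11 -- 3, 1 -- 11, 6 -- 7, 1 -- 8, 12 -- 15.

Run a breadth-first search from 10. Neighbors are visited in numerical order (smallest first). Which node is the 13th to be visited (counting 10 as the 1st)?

Visit 10; enqueue 1, 3, 5, 6, 9, 13, 14 → queue [1, 3, 5, 6, 9, 13, 14]
Visit 1; enqueue 8, 11 → queue [3, 5, 6, 9, 13, 14, 8, 11]
Visit 3; enqueue 2, 4, 12, 15 → queue [5, 6, 9, 13, 14, 8, 11, 2, 4, 12, 15]
Visit 5 → queue [6, 9, 13, 14, 8, 11, 2, 4, 12, 15]
Visit 6; enqueue 7 → queue [9, 13, 14, 8, 11, 2, 4, 12, 15, 7]
Visit 9 → queue [13, 14, 8, 11, 2, 4, 12, 15, 7]
Visit 13 → queue [14, 8, 11, 2, 4, 12, 15, 7]
Visit 14 → queue [8, 11, 2, 4, 12, 15, 7]
Visit 8 → queue [11, 2, 4, 12, 15, 7]
Visit 11 → queue [2, 4, 12, 15, 7]
Visit 2; enqueue 16 → queue [4, 12, 15, 7, 16]
Visit 4 → queue [12, 15, 7, 16]
Visit 12 → queue [15, 7, 16]
Visit 15 → queue [7, 16]
Visit 7 → queue [16]
Visit 16 → queue []

Visit order: 10, 1, 3, 5, 6, 9, 13, 14, 8, 11, 2, 4, 12, 15, 7, 16

12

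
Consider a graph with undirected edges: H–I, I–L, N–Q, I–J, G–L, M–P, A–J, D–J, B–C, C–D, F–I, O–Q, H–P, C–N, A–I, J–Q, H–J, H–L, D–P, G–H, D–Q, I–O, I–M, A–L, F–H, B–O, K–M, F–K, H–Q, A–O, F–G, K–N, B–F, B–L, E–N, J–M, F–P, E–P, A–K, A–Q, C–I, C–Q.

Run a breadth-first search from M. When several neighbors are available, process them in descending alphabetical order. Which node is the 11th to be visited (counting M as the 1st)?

Visit M; enqueue P, K, J, I → queue [P, K, J, I]
Visit P; enqueue H, F, E, D → queue [K, J, I, H, F, E, D]
Visit K; enqueue N, A → queue [J, I, H, F, E, D, N, A]
Visit J; enqueue Q → queue [I, H, F, E, D, N, A, Q]
Visit I; enqueue O, L, C → queue [H, F, E, D, N, A, Q, O, L, C]
Visit H; enqueue G → queue [F, E, D, N, A, Q, O, L, C, G]
Visit F; enqueue B → queue [E, D, N, A, Q, O, L, C, G, B]
Visit E → queue [D, N, A, Q, O, L, C, G, B]
Visit D → queue [N, A, Q, O, L, C, G, B]
Visit N → queue [A, Q, O, L, C, G, B]
Visit A → queue [Q, O, L, C, G, B]
Visit Q → queue [O, L, C, G, B]
Visit O → queue [L, C, G, B]
Visit L → queue [C, G, B]
Visit C → queue [G, B]
Visit G → queue [B]
Visit B → queue []

Visit order: M, P, K, J, I, H, F, E, D, N, A, Q, O, L, C, G, B

A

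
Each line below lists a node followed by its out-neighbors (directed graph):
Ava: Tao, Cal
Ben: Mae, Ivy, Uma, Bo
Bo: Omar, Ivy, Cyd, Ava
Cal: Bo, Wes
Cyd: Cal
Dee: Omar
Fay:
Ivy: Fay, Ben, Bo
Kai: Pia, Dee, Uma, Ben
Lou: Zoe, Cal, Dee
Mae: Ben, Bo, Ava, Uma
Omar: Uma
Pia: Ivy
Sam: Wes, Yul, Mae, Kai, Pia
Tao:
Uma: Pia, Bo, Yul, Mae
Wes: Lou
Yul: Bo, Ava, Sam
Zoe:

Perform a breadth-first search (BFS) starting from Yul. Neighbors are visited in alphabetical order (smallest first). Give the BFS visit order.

Visit Yul; enqueue Ava, Bo, Sam → queue [Ava, Bo, Sam]
Visit Ava; enqueue Cal, Tao → queue [Bo, Sam, Cal, Tao]
Visit Bo; enqueue Cyd, Ivy, Omar → queue [Sam, Cal, Tao, Cyd, Ivy, Omar]
Visit Sam; enqueue Kai, Mae, Pia, Wes → queue [Cal, Tao, Cyd, Ivy, Omar, Kai, Mae, Pia, Wes]
Visit Cal → queue [Tao, Cyd, Ivy, Omar, Kai, Mae, Pia, Wes]
Visit Tao → queue [Cyd, Ivy, Omar, Kai, Mae, Pia, Wes]
Visit Cyd → queue [Ivy, Omar, Kai, Mae, Pia, Wes]
Visit Ivy; enqueue Ben, Fay → queue [Omar, Kai, Mae, Pia, Wes, Ben, Fay]
Visit Omar; enqueue Uma → queue [Kai, Mae, Pia, Wes, Ben, Fay, Uma]
Visit Kai; enqueue Dee → queue [Mae, Pia, Wes, Ben, Fay, Uma, Dee]
Visit Mae → queue [Pia, Wes, Ben, Fay, Uma, Dee]
Visit Pia → queue [Wes, Ben, Fay, Uma, Dee]
Visit Wes; enqueue Lou → queue [Ben, Fay, Uma, Dee, Lou]
Visit Ben → queue [Fay, Uma, Dee, Lou]
Visit Fay → queue [Uma, Dee, Lou]
Visit Uma → queue [Dee, Lou]
Visit Dee → queue [Lou]
Visit Lou; enqueue Zoe → queue [Zoe]
Visit Zoe → queue []

Yul -> Ava -> Bo -> Sam -> Cal -> Tao -> Cyd -> Ivy -> Omar -> Kai -> Mae -> Pia -> Wes -> Ben -> Fay -> Uma -> Dee -> Lou -> Zoe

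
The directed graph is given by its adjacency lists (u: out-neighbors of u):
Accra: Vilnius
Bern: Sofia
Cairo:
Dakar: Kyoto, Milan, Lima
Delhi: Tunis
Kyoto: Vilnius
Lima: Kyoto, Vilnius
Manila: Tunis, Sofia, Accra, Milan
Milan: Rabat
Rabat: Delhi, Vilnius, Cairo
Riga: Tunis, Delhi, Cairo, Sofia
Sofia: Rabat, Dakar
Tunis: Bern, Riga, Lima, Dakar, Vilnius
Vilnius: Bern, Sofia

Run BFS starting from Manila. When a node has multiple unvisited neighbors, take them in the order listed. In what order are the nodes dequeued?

Manila -> Tunis -> Sofia -> Accra -> Milan -> Bern -> Riga -> Lima -> Dakar -> Vilnius -> Rabat -> Delhi -> Cairo -> Kyoto

Visit Manila; enqueue Tunis, Sofia, Accra, Milan → queue [Tunis, Sofia, Accra, Milan]
Visit Tunis; enqueue Bern, Riga, Lima, Dakar, Vilnius → queue [Sofia, Accra, Milan, Bern, Riga, Lima, Dakar, Vilnius]
Visit Sofia; enqueue Rabat → queue [Accra, Milan, Bern, Riga, Lima, Dakar, Vilnius, Rabat]
Visit Accra → queue [Milan, Bern, Riga, Lima, Dakar, Vilnius, Rabat]
Visit Milan → queue [Bern, Riga, Lima, Dakar, Vilnius, Rabat]
Visit Bern → queue [Riga, Lima, Dakar, Vilnius, Rabat]
Visit Riga; enqueue Delhi, Cairo → queue [Lima, Dakar, Vilnius, Rabat, Delhi, Cairo]
Visit Lima; enqueue Kyoto → queue [Dakar, Vilnius, Rabat, Delhi, Cairo, Kyoto]
Visit Dakar → queue [Vilnius, Rabat, Delhi, Cairo, Kyoto]
Visit Vilnius → queue [Rabat, Delhi, Cairo, Kyoto]
Visit Rabat → queue [Delhi, Cairo, Kyoto]
Visit Delhi → queue [Cairo, Kyoto]
Visit Cairo → queue [Kyoto]
Visit Kyoto → queue []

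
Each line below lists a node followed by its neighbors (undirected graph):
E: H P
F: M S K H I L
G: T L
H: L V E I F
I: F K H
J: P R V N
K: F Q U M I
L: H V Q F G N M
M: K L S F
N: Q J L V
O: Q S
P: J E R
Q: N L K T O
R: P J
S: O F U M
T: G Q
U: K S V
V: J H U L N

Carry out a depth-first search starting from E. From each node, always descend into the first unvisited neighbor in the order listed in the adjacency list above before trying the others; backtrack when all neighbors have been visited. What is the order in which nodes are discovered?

E H L V J P R N Q K F M S O U I T G

Visit E
E → H
H → L
L → V
V → J
J → P
P → R
J → N
N → Q
Q → K
K → F
F → M
M → S
S → O
S → U
F → I
Q → T
T → G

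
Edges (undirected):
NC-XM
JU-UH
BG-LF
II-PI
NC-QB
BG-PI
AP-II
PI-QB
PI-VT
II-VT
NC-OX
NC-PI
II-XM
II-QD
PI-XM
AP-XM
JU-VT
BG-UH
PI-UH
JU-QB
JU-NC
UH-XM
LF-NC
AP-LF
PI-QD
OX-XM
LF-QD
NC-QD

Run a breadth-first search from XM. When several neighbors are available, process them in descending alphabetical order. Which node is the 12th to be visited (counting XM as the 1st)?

QB

Visit XM; enqueue UH, PI, OX, NC, II, AP → queue [UH, PI, OX, NC, II, AP]
Visit UH; enqueue JU, BG → queue [PI, OX, NC, II, AP, JU, BG]
Visit PI; enqueue VT, QD, QB → queue [OX, NC, II, AP, JU, BG, VT, QD, QB]
Visit OX → queue [NC, II, AP, JU, BG, VT, QD, QB]
Visit NC; enqueue LF → queue [II, AP, JU, BG, VT, QD, QB, LF]
Visit II → queue [AP, JU, BG, VT, QD, QB, LF]
Visit AP → queue [JU, BG, VT, QD, QB, LF]
Visit JU → queue [BG, VT, QD, QB, LF]
Visit BG → queue [VT, QD, QB, LF]
Visit VT → queue [QD, QB, LF]
Visit QD → queue [QB, LF]
Visit QB → queue [LF]
Visit LF → queue []

Visit order: XM, UH, PI, OX, NC, II, AP, JU, BG, VT, QD, QB, LF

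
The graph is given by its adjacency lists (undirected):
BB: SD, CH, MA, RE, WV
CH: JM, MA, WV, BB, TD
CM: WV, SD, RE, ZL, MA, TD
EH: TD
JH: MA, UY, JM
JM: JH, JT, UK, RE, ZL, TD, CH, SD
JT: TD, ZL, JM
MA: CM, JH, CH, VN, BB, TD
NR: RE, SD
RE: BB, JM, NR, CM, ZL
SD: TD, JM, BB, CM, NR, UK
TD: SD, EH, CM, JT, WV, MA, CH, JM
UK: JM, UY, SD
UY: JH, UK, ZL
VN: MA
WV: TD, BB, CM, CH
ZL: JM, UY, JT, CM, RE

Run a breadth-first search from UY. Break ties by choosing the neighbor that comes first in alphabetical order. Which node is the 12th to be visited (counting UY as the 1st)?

TD

Visit UY; enqueue JH, UK, ZL → queue [JH, UK, ZL]
Visit JH; enqueue JM, MA → queue [UK, ZL, JM, MA]
Visit UK; enqueue SD → queue [ZL, JM, MA, SD]
Visit ZL; enqueue CM, JT, RE → queue [JM, MA, SD, CM, JT, RE]
Visit JM; enqueue CH, TD → queue [MA, SD, CM, JT, RE, CH, TD]
Visit MA; enqueue BB, VN → queue [SD, CM, JT, RE, CH, TD, BB, VN]
Visit SD; enqueue NR → queue [CM, JT, RE, CH, TD, BB, VN, NR]
Visit CM; enqueue WV → queue [JT, RE, CH, TD, BB, VN, NR, WV]
Visit JT → queue [RE, CH, TD, BB, VN, NR, WV]
Visit RE → queue [CH, TD, BB, VN, NR, WV]
Visit CH → queue [TD, BB, VN, NR, WV]
Visit TD; enqueue EH → queue [BB, VN, NR, WV, EH]
Visit BB → queue [VN, NR, WV, EH]
Visit VN → queue [NR, WV, EH]
Visit NR → queue [WV, EH]
Visit WV → queue [EH]
Visit EH → queue []

Visit order: UY, JH, UK, ZL, JM, MA, SD, CM, JT, RE, CH, TD, BB, VN, NR, WV, EH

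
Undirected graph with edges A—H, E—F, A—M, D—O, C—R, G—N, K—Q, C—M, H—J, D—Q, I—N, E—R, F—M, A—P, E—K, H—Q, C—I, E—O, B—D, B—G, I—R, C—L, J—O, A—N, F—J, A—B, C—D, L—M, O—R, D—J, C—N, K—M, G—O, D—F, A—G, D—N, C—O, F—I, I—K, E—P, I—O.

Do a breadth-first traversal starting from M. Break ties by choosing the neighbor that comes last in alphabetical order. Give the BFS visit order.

Visit M; enqueue L, K, F, C, A → queue [L, K, F, C, A]
Visit L → queue [K, F, C, A]
Visit K; enqueue Q, I, E → queue [F, C, A, Q, I, E]
Visit F; enqueue J, D → queue [C, A, Q, I, E, J, D]
Visit C; enqueue R, O, N → queue [A, Q, I, E, J, D, R, O, N]
Visit A; enqueue P, H, G, B → queue [Q, I, E, J, D, R, O, N, P, H, G, B]
Visit Q → queue [I, E, J, D, R, O, N, P, H, G, B]
Visit I → queue [E, J, D, R, O, N, P, H, G, B]
Visit E → queue [J, D, R, O, N, P, H, G, B]
Visit J → queue [D, R, O, N, P, H, G, B]
Visit D → queue [R, O, N, P, H, G, B]
Visit R → queue [O, N, P, H, G, B]
Visit O → queue [N, P, H, G, B]
Visit N → queue [P, H, G, B]
Visit P → queue [H, G, B]
Visit H → queue [G, B]
Visit G → queue [B]
Visit B → queue []

M L K F C A Q I E J D R O N P H G B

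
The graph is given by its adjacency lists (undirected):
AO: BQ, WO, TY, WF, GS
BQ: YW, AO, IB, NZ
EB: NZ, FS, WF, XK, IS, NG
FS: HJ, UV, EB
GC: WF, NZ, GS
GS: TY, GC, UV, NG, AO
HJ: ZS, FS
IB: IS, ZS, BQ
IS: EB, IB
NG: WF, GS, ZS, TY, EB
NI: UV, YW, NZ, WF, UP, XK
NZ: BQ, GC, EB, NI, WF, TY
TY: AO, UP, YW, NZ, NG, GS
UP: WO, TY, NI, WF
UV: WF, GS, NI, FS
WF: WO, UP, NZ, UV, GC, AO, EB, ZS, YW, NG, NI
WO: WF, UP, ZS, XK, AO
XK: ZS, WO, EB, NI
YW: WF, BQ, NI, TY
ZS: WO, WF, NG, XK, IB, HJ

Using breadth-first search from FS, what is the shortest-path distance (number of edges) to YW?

3

Level 0: FS
Level 1: EB, HJ, UV
Level 2: GS, IS, NG, NI, NZ, WF, XK, ZS
Level 3: AO, BQ, GC, IB, TY, UP, WO, YW
YW first appears at level 3.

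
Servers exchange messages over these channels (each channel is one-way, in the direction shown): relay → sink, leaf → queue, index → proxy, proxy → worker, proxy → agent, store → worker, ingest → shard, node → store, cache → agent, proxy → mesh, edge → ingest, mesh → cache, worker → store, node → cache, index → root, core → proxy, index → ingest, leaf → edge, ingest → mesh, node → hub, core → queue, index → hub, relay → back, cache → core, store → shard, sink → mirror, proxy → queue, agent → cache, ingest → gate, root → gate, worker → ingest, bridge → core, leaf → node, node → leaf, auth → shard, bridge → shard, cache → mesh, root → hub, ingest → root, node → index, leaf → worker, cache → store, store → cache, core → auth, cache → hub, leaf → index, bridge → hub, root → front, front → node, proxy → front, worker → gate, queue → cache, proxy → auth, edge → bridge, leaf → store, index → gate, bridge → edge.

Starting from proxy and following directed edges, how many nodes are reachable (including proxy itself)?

20

BFS from proxy visits: proxy, worker, queue, mesh, front, auth, agent, store, ingest, gate, cache, node, shard, root, hub, core, leaf, index, edge, bridge
Reachable nodes: 20 of 24 total.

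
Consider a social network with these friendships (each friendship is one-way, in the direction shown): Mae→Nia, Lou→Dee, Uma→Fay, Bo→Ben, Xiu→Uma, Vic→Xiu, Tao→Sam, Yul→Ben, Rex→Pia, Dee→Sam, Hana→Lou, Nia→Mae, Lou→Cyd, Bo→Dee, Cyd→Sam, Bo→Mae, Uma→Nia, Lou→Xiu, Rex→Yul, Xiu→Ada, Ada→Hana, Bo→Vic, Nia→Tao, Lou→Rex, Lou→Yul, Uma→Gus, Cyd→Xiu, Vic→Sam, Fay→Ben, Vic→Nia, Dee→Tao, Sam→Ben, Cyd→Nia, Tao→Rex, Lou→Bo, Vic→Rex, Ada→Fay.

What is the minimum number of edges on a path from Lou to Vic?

2

Level 0: Lou
Level 1: Bo, Cyd, Dee, Rex, Xiu, Yul
Level 2: Ada, Ben, Mae, Nia, Pia, Sam, Tao, Uma, Vic
Level 3: Fay, Gus, Hana
Vic first appears at level 2.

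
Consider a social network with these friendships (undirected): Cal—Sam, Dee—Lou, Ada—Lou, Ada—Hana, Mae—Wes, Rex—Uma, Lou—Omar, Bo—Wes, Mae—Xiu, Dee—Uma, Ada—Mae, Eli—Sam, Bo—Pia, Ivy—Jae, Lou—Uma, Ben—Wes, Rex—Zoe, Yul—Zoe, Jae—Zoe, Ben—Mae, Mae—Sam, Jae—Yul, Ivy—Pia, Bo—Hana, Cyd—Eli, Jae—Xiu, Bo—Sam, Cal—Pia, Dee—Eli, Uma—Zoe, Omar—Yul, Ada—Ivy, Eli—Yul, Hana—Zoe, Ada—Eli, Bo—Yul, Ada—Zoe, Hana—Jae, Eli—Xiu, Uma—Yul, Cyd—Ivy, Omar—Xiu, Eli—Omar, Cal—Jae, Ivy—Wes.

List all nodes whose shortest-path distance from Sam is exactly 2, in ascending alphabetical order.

Ada, Ben, Cyd, Dee, Hana, Jae, Omar, Pia, Wes, Xiu, Yul

Level 0: Sam
Level 1: Bo, Cal, Eli, Mae
Level 2: Ada, Ben, Cyd, Dee, Hana, Jae, Omar, Pia, Wes, Xiu, Yul
Level 3: Ivy, Lou, Uma, Zoe
Level 4: Rex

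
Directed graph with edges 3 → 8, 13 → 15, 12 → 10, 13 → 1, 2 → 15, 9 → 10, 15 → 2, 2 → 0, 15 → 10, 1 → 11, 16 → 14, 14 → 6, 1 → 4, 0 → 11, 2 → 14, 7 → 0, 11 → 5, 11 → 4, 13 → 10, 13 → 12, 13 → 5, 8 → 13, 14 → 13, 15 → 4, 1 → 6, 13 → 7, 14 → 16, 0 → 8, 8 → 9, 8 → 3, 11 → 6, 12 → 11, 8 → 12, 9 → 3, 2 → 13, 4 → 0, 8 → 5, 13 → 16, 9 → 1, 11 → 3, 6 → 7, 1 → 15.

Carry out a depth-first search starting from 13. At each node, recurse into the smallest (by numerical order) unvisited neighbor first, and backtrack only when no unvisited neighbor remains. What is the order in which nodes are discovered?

Visit 13
13 → 1
1 → 4
4 → 0
0 → 8
8 → 3
8 → 5
8 → 9
9 → 10
8 → 12
12 → 11
11 → 6
6 → 7
1 → 15
15 → 2
2 → 14
14 → 16

13, 1, 4, 0, 8, 3, 5, 9, 10, 12, 11, 6, 7, 15, 2, 14, 16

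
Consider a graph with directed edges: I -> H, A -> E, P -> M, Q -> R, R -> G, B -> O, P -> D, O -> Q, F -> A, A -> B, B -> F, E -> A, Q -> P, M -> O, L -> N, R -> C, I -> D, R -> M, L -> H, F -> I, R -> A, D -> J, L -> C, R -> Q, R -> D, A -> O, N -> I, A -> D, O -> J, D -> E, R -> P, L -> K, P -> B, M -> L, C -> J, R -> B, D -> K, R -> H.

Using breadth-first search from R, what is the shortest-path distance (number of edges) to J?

Level 0: R
Level 1: A, B, C, D, G, H, M, P, Q
Level 2: E, F, J, K, L, O
Level 3: I, N
J first appears at level 2.

2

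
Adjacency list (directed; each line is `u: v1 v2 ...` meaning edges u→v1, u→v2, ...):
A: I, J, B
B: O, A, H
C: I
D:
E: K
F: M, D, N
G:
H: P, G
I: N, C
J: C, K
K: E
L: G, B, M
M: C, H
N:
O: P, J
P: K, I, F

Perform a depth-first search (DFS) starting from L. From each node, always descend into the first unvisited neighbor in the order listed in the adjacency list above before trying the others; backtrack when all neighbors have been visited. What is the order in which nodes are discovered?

L G B O P K E I N C F M H D J A

Visit L
L → G
L → B
B → O
O → P
P → K
K → E
P → I
I → N
I → C
P → F
F → M
M → H
F → D
O → J
B → A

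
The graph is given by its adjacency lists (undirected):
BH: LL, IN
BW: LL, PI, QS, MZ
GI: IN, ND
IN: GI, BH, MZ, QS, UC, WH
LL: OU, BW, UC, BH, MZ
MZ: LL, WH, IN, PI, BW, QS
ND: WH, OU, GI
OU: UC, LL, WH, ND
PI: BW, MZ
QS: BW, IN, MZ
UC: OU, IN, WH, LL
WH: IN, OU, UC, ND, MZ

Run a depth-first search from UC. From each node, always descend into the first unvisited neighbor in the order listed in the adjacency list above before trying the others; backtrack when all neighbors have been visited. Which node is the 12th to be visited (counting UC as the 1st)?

QS

Visit UC
UC → OU
OU → LL
LL → BW
BW → PI
PI → MZ
MZ → WH
WH → IN
IN → GI
GI → ND
IN → BH
IN → QS

Visit order: UC, OU, LL, BW, PI, MZ, WH, IN, GI, ND, BH, QS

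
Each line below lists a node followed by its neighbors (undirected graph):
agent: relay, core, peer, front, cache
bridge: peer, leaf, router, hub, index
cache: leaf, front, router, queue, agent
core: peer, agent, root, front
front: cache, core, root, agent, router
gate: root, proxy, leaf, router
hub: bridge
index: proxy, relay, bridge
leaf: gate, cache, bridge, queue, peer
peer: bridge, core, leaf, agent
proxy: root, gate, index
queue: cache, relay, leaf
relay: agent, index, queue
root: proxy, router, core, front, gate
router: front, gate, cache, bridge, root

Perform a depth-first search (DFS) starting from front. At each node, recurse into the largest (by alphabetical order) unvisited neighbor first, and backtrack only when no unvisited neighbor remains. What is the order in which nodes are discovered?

Visit front
front → router
router → root
root → proxy
proxy → index
index → relay
relay → queue
queue → leaf
leaf → peer
peer → core
core → agent
agent → cache
peer → bridge
bridge → hub
leaf → gate

front router root proxy index relay queue leaf peer core agent cache bridge hub gate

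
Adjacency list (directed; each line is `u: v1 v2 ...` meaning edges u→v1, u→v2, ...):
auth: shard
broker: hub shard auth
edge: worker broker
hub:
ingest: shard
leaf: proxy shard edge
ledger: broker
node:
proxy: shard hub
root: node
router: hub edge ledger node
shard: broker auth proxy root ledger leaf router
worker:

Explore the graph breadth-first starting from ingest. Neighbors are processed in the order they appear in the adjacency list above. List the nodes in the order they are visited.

ingest shard broker auth proxy root ledger leaf router hub node edge worker

Visit ingest; enqueue shard → queue [shard]
Visit shard; enqueue broker, auth, proxy, root, ledger, leaf, router → queue [broker, auth, proxy, root, ledger, leaf, router]
Visit broker; enqueue hub → queue [auth, proxy, root, ledger, leaf, router, hub]
Visit auth → queue [proxy, root, ledger, leaf, router, hub]
Visit proxy → queue [root, ledger, leaf, router, hub]
Visit root; enqueue node → queue [ledger, leaf, router, hub, node]
Visit ledger → queue [leaf, router, hub, node]
Visit leaf; enqueue edge → queue [router, hub, node, edge]
Visit router → queue [hub, node, edge]
Visit hub → queue [node, edge]
Visit node → queue [edge]
Visit edge; enqueue worker → queue [worker]
Visit worker → queue []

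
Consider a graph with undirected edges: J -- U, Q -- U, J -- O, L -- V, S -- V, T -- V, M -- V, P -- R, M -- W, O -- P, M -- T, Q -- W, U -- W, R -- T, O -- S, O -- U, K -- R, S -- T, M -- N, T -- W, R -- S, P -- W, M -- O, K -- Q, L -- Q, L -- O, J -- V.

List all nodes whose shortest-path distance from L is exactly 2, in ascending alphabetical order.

J, K, M, P, S, T, U, W

Level 0: L
Level 1: O, Q, V
Level 2: J, K, M, P, S, T, U, W
Level 3: N, R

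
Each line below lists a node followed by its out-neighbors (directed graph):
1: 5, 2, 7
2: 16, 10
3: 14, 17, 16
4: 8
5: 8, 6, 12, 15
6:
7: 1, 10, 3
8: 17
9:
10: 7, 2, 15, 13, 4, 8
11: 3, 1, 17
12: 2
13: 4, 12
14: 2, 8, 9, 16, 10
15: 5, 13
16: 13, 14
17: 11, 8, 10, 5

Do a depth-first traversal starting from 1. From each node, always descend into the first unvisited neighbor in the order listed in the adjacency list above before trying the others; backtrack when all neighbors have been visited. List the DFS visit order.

1 5 8 17 11 3 14 2 16 13 4 12 10 7 15 9 6

Visit 1
1 → 5
5 → 8
8 → 17
17 → 11
11 → 3
3 → 14
14 → 2
2 → 16
16 → 13
13 → 4
13 → 12
2 → 10
10 → 7
10 → 15
14 → 9
5 → 6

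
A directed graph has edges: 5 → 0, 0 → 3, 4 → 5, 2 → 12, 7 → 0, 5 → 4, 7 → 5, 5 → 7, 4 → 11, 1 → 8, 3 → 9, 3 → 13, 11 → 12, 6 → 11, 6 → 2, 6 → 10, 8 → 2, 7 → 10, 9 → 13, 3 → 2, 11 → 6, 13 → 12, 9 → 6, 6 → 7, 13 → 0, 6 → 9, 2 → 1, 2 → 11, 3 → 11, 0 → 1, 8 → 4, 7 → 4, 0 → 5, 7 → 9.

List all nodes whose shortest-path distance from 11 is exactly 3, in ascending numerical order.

0, 1, 4, 5, 13

Level 0: 11
Level 1: 6, 12
Level 2: 2, 7, 9, 10
Level 3: 0, 1, 4, 5, 13
Level 4: 3, 8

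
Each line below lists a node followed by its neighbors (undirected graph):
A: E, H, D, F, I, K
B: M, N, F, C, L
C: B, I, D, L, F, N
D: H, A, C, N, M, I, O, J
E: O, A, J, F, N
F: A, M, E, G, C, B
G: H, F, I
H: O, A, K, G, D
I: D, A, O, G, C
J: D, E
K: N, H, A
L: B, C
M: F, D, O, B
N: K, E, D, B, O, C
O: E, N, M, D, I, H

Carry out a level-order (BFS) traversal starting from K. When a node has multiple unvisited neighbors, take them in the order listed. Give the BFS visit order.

Visit K; enqueue N, H, A → queue [N, H, A]
Visit N; enqueue E, D, B, O, C → queue [H, A, E, D, B, O, C]
Visit H; enqueue G → queue [A, E, D, B, O, C, G]
Visit A; enqueue F, I → queue [E, D, B, O, C, G, F, I]
Visit E; enqueue J → queue [D, B, O, C, G, F, I, J]
Visit D; enqueue M → queue [B, O, C, G, F, I, J, M]
Visit B; enqueue L → queue [O, C, G, F, I, J, M, L]
Visit O → queue [C, G, F, I, J, M, L]
Visit C → queue [G, F, I, J, M, L]
Visit G → queue [F, I, J, M, L]
Visit F → queue [I, J, M, L]
Visit I → queue [J, M, L]
Visit J → queue [M, L]
Visit M → queue [L]
Visit L → queue []

K N H A E D B O C G F I J M L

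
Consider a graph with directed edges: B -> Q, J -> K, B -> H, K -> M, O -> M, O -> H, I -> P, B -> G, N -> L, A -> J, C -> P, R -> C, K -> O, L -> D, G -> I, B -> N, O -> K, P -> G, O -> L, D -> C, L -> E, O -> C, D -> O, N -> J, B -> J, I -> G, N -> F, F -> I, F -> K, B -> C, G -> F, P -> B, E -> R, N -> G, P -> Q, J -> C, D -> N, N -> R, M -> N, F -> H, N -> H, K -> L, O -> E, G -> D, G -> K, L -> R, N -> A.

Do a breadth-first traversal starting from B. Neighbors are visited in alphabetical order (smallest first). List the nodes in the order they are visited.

Visit B; enqueue C, G, H, J, N, Q → queue [C, G, H, J, N, Q]
Visit C; enqueue P → queue [G, H, J, N, Q, P]
Visit G; enqueue D, F, I, K → queue [H, J, N, Q, P, D, F, I, K]
Visit H → queue [J, N, Q, P, D, F, I, K]
Visit J → queue [N, Q, P, D, F, I, K]
Visit N; enqueue A, L, R → queue [Q, P, D, F, I, K, A, L, R]
Visit Q → queue [P, D, F, I, K, A, L, R]
Visit P → queue [D, F, I, K, A, L, R]
Visit D; enqueue O → queue [F, I, K, A, L, R, O]
Visit F → queue [I, K, A, L, R, O]
Visit I → queue [K, A, L, R, O]
Visit K; enqueue M → queue [A, L, R, O, M]
Visit A → queue [L, R, O, M]
Visit L; enqueue E → queue [R, O, M, E]
Visit R → queue [O, M, E]
Visit O → queue [M, E]
Visit M → queue [E]
Visit E → queue []

B, C, G, H, J, N, Q, P, D, F, I, K, A, L, R, O, M, E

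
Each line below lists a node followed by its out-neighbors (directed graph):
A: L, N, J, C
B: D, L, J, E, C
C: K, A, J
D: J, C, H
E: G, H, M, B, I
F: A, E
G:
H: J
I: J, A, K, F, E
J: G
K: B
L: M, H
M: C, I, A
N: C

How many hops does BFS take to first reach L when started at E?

2

Level 0: E
Level 1: B, G, H, I, M
Level 2: A, C, D, F, J, K, L
Level 3: N
L first appears at level 2.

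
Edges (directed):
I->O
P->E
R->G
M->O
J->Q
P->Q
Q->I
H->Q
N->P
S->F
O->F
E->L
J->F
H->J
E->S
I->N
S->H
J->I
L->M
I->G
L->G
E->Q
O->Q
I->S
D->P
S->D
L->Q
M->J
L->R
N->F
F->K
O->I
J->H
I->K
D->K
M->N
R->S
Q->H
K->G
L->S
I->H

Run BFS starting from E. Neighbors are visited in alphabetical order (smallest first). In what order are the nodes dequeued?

E -> L -> Q -> S -> G -> M -> R -> H -> I -> D -> F -> J -> N -> O -> K -> P

Visit E; enqueue L, Q, S → queue [L, Q, S]
Visit L; enqueue G, M, R → queue [Q, S, G, M, R]
Visit Q; enqueue H, I → queue [S, G, M, R, H, I]
Visit S; enqueue D, F → queue [G, M, R, H, I, D, F]
Visit G → queue [M, R, H, I, D, F]
Visit M; enqueue J, N, O → queue [R, H, I, D, F, J, N, O]
Visit R → queue [H, I, D, F, J, N, O]
Visit H → queue [I, D, F, J, N, O]
Visit I; enqueue K → queue [D, F, J, N, O, K]
Visit D; enqueue P → queue [F, J, N, O, K, P]
Visit F → queue [J, N, O, K, P]
Visit J → queue [N, O, K, P]
Visit N → queue [O, K, P]
Visit O → queue [K, P]
Visit K → queue [P]
Visit P → queue []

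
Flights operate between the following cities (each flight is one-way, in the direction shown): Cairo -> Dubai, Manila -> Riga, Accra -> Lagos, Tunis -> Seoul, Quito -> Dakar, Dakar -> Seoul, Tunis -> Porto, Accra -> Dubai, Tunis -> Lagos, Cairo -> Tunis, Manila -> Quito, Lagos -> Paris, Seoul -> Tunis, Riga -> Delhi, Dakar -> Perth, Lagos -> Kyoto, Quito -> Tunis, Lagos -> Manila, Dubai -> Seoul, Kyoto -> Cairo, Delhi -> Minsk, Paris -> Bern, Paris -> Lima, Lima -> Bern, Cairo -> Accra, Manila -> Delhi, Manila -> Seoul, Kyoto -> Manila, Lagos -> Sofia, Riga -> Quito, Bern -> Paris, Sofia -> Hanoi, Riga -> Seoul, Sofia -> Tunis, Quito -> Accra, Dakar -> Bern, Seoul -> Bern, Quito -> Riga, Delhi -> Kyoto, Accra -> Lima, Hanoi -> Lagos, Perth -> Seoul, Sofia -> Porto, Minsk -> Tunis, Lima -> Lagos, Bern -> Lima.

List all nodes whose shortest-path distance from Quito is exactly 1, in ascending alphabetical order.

Accra, Dakar, Riga, Tunis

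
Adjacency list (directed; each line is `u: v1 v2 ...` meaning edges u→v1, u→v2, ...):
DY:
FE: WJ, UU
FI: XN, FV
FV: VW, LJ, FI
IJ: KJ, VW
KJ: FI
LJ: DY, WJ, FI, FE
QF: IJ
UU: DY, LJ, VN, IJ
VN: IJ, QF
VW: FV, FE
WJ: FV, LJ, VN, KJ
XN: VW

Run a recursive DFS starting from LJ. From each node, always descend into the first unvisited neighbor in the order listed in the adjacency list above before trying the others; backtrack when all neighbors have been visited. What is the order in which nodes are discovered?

LJ -> DY -> WJ -> FV -> VW -> FE -> UU -> VN -> IJ -> KJ -> FI -> XN -> QF

Visit LJ
LJ → DY
LJ → WJ
WJ → FV
FV → VW
VW → FE
FE → UU
UU → VN
VN → IJ
IJ → KJ
KJ → FI
FI → XN
VN → QF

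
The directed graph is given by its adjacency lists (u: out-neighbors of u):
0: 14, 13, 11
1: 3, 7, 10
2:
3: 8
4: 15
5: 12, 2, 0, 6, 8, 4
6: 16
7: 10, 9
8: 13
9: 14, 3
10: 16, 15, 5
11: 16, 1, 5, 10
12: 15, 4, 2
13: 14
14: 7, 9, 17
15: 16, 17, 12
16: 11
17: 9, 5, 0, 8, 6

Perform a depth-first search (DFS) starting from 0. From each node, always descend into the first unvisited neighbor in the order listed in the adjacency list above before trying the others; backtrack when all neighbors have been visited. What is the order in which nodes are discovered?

0 14 7 10 16 11 1 3 8 13 5 12 15 17 9 6 4 2

Visit 0
0 → 14
14 → 7
7 → 10
10 → 16
16 → 11
11 → 1
1 → 3
3 → 8
8 → 13
11 → 5
5 → 12
12 → 15
15 → 17
17 → 9
17 → 6
12 → 4
12 → 2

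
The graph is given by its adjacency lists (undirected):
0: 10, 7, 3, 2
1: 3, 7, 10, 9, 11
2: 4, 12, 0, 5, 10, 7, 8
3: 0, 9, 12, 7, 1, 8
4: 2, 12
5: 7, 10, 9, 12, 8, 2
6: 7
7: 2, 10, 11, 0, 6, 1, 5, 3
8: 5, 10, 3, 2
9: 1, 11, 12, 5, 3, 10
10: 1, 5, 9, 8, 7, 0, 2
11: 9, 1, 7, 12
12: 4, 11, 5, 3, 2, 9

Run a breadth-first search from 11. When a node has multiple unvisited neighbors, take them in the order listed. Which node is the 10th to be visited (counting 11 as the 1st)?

0

Visit 11; enqueue 9, 1, 7, 12 → queue [9, 1, 7, 12]
Visit 9; enqueue 5, 3, 10 → queue [1, 7, 12, 5, 3, 10]
Visit 1 → queue [7, 12, 5, 3, 10]
Visit 7; enqueue 2, 0, 6 → queue [12, 5, 3, 10, 2, 0, 6]
Visit 12; enqueue 4 → queue [5, 3, 10, 2, 0, 6, 4]
Visit 5; enqueue 8 → queue [3, 10, 2, 0, 6, 4, 8]
Visit 3 → queue [10, 2, 0, 6, 4, 8]
Visit 10 → queue [2, 0, 6, 4, 8]
Visit 2 → queue [0, 6, 4, 8]
Visit 0 → queue [6, 4, 8]
Visit 6 → queue [4, 8]
Visit 4 → queue [8]
Visit 8 → queue []

Visit order: 11, 9, 1, 7, 12, 5, 3, 10, 2, 0, 6, 4, 8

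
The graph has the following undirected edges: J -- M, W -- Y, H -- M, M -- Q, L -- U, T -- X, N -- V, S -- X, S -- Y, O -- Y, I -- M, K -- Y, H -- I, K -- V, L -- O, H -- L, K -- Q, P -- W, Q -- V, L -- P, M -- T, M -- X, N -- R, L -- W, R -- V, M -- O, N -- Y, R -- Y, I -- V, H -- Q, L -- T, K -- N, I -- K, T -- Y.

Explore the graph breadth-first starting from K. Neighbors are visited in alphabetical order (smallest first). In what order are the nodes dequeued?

Visit K; enqueue I, N, Q, V, Y → queue [I, N, Q, V, Y]
Visit I; enqueue H, M → queue [N, Q, V, Y, H, M]
Visit N; enqueue R → queue [Q, V, Y, H, M, R]
Visit Q → queue [V, Y, H, M, R]
Visit V → queue [Y, H, M, R]
Visit Y; enqueue O, S, T, W → queue [H, M, R, O, S, T, W]
Visit H; enqueue L → queue [M, R, O, S, T, W, L]
Visit M; enqueue J, X → queue [R, O, S, T, W, L, J, X]
Visit R → queue [O, S, T, W, L, J, X]
Visit O → queue [S, T, W, L, J, X]
Visit S → queue [T, W, L, J, X]
Visit T → queue [W, L, J, X]
Visit W; enqueue P → queue [L, J, X, P]
Visit L; enqueue U → queue [J, X, P, U]
Visit J → queue [X, P, U]
Visit X → queue [P, U]
Visit P → queue [U]
Visit U → queue []

K I N Q V Y H M R O S T W L J X P U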